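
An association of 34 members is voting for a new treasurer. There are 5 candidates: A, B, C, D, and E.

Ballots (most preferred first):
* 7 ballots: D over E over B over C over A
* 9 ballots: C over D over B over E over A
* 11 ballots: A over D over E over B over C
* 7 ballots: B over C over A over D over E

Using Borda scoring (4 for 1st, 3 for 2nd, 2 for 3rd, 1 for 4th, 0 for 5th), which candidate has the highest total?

D

A: 7×0 + 9×0 + 11×4 + 7×2 = 58
B: 7×2 + 9×2 + 11×1 + 7×4 = 71
C: 7×1 + 9×4 + 11×0 + 7×3 = 64
D: 7×4 + 9×3 + 11×3 + 7×1 = 95
E: 7×3 + 9×1 + 11×2 + 7×0 = 52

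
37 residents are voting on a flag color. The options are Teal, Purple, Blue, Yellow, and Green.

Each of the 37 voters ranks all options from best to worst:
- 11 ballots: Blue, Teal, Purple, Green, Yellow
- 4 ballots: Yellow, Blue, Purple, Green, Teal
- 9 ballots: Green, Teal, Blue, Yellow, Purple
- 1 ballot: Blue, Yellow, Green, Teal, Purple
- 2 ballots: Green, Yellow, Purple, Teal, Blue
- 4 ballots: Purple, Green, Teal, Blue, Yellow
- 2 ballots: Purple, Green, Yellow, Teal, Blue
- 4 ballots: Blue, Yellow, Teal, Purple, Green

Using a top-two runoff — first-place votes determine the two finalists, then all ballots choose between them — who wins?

Round 1 first-place votes: Teal 0, Purple 6, Blue 16, Yellow 4, Green 11. Blue and Green advance.
Runoff: Blue is ranked above Green on 20 ballots, Green above Blue on 17.

Blue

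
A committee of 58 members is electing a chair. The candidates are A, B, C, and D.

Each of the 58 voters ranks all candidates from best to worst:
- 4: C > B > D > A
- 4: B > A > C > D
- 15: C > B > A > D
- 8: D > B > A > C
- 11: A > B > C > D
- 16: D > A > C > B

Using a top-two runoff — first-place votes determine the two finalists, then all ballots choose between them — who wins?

C

Round 1 first-place votes: A 11, B 4, C 19, D 24. D and C advance.
Runoff: D is ranked above C on 24 ballots, C above D on 34.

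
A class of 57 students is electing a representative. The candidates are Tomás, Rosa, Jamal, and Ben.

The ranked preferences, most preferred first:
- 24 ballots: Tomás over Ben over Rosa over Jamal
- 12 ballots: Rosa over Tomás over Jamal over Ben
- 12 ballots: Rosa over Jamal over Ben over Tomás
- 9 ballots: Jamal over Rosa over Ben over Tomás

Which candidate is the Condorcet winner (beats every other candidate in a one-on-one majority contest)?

Rosa

Rosa vs Tomás: 33–24
Rosa vs Jamal: 48–9
Rosa vs Ben: 33–24
Rosa beats every other candidate.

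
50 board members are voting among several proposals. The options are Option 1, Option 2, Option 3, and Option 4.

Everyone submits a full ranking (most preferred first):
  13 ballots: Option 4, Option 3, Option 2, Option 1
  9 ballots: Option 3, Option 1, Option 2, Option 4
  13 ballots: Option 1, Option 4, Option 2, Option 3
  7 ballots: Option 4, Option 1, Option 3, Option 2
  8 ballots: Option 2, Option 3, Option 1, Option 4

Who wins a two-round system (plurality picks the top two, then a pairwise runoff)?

Option 1

Round 1 first-place votes: Option 1 13, Option 2 8, Option 3 9, Option 4 20. Option 4 and Option 1 advance.
Runoff: Option 4 is ranked above Option 1 on 20 ballots, Option 1 above Option 4 on 30.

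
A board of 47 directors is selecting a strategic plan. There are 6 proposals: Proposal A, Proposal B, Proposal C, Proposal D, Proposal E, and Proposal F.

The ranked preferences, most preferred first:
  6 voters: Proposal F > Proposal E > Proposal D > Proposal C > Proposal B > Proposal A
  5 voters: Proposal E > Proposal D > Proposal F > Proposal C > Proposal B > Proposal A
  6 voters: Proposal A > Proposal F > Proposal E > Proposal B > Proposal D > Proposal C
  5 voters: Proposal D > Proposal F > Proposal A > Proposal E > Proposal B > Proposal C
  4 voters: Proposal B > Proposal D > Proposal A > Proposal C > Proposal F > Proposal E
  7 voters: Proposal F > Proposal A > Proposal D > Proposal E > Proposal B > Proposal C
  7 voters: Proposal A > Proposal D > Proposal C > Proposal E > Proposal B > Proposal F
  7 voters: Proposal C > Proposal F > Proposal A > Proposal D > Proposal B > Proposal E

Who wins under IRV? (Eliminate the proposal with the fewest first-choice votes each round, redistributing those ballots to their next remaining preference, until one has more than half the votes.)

Proposal F

Round 1: Proposal A 13, Proposal B 4, Proposal C 7, Proposal D 5, Proposal E 5, Proposal F 13. Proposal B eliminated.
Round 2: Proposal A 13, Proposal C 7, Proposal D 9, Proposal E 5, Proposal F 13. Proposal E eliminated.
Round 3: Proposal A 13, Proposal C 7, Proposal D 14, Proposal F 13. Proposal C eliminated.
Round 4: Proposal A 13, Proposal D 14, Proposal F 20. Proposal A eliminated.
Round 5: Proposal D 21, Proposal F 26. Proposal F has a majority (≥24).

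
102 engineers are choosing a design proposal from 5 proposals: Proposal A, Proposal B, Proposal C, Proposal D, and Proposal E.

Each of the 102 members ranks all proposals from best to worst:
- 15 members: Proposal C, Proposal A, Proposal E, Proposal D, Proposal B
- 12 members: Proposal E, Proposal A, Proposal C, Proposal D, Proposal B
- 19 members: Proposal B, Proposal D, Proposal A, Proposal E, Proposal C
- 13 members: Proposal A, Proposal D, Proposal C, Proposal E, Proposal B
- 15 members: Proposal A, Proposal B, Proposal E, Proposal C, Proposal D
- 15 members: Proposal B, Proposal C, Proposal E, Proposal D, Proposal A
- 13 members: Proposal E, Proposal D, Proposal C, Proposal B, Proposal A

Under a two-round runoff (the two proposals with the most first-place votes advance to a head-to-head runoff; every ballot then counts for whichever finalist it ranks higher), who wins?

Proposal A

Round 1 first-place votes: Proposal A 28, Proposal B 34, Proposal C 15, Proposal D 0, Proposal E 25. Proposal B and Proposal A advance.
Runoff: Proposal B is ranked above Proposal A on 47 ballots, Proposal A above Proposal B on 55.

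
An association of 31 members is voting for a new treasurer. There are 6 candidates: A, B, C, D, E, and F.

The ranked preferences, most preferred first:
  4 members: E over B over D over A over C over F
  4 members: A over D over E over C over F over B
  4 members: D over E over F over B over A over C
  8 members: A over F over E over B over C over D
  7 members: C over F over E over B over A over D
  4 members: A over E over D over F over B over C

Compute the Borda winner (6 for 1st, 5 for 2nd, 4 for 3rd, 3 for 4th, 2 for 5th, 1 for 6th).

E

A: 4×3 + 4×6 + 4×2 + 8×6 + 7×2 + 4×6 = 130
B: 4×5 + 4×1 + 4×3 + 8×3 + 7×3 + 4×2 = 89
C: 4×2 + 4×3 + 4×1 + 8×2 + 7×6 + 4×1 = 86
D: 4×4 + 4×5 + 4×6 + 8×1 + 7×1 + 4×4 = 91
E: 4×6 + 4×4 + 4×5 + 8×4 + 7×4 + 4×5 = 140
F: 4×1 + 4×2 + 4×4 + 8×5 + 7×5 + 4×3 = 115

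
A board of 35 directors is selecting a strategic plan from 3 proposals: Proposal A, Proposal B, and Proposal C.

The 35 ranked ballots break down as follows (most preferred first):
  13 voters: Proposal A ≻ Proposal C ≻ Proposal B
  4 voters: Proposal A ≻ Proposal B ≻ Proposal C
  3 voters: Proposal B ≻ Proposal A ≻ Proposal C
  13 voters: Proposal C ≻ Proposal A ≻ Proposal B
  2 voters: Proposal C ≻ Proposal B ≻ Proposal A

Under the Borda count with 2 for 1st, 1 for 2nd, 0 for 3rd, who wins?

Proposal A: 13×2 + 4×2 + 3×1 + 13×1 + 2×0 = 50
Proposal B: 13×0 + 4×1 + 3×2 + 13×0 + 2×1 = 12
Proposal C: 13×1 + 4×0 + 3×0 + 13×2 + 2×2 = 43

Proposal A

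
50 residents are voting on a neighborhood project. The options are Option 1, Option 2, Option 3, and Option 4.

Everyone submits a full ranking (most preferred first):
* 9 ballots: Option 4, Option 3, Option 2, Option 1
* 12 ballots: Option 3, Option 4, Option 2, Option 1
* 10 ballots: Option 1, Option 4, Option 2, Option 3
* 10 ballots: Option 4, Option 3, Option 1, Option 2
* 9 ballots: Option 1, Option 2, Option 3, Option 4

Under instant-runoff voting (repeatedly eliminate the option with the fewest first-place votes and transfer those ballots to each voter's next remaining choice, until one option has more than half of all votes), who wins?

Round 1: Option 1 19, Option 2 0, Option 3 12, Option 4 19. Option 2 eliminated.
Round 2: Option 1 19, Option 3 12, Option 4 19. Option 3 eliminated.
Round 3: Option 1 19, Option 4 31. Option 4 has a majority (≥26).

Option 4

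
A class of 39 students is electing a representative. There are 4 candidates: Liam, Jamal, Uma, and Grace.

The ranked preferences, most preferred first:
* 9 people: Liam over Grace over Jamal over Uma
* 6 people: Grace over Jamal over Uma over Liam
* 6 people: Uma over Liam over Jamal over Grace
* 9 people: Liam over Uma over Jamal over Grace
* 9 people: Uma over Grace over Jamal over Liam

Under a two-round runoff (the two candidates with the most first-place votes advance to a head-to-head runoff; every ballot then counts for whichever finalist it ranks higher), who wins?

Round 1 first-place votes: Liam 18, Jamal 0, Uma 15, Grace 6. Liam and Uma advance.
Runoff: Liam is ranked above Uma on 18 ballots, Uma above Liam on 21.

Uma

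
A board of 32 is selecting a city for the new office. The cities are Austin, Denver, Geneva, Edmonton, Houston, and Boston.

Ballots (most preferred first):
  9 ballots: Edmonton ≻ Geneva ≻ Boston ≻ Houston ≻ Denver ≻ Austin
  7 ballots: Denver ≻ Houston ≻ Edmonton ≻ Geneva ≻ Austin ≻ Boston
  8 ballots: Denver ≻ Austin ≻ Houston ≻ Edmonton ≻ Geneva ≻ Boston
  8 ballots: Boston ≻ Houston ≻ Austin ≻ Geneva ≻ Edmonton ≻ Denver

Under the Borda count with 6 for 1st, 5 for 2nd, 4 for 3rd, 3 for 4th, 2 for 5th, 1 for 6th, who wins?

Austin: 9×1 + 7×2 + 8×5 + 8×4 = 95
Denver: 9×2 + 7×6 + 8×6 + 8×1 = 116
Geneva: 9×5 + 7×3 + 8×2 + 8×3 = 106
Edmonton: 9×6 + 7×4 + 8×3 + 8×2 = 122
Houston: 9×3 + 7×5 + 8×4 + 8×5 = 134
Boston: 9×4 + 7×1 + 8×1 + 8×6 = 99

Houston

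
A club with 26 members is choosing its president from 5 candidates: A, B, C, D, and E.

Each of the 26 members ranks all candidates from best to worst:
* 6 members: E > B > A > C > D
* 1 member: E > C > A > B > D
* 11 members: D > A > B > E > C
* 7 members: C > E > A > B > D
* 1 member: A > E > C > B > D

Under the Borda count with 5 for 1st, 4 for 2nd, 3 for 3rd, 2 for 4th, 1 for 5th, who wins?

A: 6×3 + 1×3 + 11×4 + 7×3 + 1×5 = 91
B: 6×4 + 1×2 + 11×3 + 7×2 + 1×2 = 75
C: 6×2 + 1×4 + 11×1 + 7×5 + 1×3 = 65
D: 6×1 + 1×1 + 11×5 + 7×1 + 1×1 = 70
E: 6×5 + 1×5 + 11×2 + 7×4 + 1×4 = 89

A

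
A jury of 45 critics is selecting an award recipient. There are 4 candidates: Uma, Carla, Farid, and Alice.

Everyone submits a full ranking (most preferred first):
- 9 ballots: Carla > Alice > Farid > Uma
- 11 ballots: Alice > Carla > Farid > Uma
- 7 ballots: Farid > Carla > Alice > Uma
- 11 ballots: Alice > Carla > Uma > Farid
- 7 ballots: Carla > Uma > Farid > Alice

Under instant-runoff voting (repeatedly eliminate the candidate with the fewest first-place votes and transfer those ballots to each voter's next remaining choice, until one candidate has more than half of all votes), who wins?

Round 1: Uma 0, Carla 16, Farid 7, Alice 22. Uma eliminated.
Round 2: Carla 16, Farid 7, Alice 22. Farid eliminated.
Round 3: Carla 23, Alice 22. Carla has a majority (≥23).

Carla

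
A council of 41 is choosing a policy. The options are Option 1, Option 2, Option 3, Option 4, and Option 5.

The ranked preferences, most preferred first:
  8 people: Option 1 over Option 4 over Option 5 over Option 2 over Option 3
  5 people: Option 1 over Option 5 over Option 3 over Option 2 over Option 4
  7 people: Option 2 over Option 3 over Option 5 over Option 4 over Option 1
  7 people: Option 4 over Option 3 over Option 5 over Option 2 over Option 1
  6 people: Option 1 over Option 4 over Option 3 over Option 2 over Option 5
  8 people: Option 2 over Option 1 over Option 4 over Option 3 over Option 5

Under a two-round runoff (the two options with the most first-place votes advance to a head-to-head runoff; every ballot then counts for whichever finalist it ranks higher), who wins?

Option 2

Round 1 first-place votes: Option 1 19, Option 2 15, Option 3 0, Option 4 7, Option 5 0. Option 1 and Option 2 advance.
Runoff: Option 1 is ranked above Option 2 on 19 ballots, Option 2 above Option 1 on 22.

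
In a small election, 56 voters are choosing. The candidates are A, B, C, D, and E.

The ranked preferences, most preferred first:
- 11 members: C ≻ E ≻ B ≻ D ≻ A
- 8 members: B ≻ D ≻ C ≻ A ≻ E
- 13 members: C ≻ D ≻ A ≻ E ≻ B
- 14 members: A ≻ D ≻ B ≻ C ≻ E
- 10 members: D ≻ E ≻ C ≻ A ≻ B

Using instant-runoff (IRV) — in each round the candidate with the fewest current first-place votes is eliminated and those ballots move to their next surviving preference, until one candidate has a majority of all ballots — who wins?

Round 1: A 14, B 8, C 24, D 10, E 0. E eliminated.
Round 2: A 14, B 8, C 24, D 10. B eliminated.
Round 3: A 14, C 24, D 18. A eliminated.
Round 4: C 24, D 32. D has a majority (≥29).

D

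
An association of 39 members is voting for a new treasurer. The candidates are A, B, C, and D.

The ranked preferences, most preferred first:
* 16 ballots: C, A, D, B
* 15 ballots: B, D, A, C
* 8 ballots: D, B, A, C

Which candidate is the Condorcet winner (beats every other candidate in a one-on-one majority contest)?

D vs A: 23–16
D vs B: 24–15
D vs C: 23–16
D beats every other candidate.

D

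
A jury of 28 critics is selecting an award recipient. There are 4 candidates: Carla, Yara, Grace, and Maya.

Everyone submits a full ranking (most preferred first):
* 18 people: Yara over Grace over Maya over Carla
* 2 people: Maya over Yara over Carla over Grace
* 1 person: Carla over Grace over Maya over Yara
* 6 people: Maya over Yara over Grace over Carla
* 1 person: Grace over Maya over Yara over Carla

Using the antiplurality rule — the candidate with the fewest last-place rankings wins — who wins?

Maya

Last-place votes: Carla 25, Yara 1, Grace 2, Maya 0.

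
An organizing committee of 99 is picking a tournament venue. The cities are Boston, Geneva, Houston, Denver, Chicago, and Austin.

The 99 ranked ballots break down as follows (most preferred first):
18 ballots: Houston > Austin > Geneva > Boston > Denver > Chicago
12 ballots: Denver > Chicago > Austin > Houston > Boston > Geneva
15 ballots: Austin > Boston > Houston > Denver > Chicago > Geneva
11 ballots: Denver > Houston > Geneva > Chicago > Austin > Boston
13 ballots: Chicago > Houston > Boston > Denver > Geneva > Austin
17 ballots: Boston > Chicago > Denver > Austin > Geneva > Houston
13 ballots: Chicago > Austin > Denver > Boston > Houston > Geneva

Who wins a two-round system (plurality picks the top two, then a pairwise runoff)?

Round 1 first-place votes: Boston 17, Geneva 0, Houston 18, Denver 23, Chicago 26, Austin 15. Chicago and Denver advance.
Runoff: Chicago is ranked above Denver on 43 ballots, Denver above Chicago on 56.

Denver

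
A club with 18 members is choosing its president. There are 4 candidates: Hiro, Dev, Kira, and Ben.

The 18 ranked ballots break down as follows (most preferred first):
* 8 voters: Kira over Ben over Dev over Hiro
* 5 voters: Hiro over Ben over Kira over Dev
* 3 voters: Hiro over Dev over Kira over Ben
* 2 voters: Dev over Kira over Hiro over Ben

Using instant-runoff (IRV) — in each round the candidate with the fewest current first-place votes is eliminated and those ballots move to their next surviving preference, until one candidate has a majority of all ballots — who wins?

Kira

Round 1: Hiro 8, Dev 2, Kira 8, Ben 0. Ben eliminated.
Round 2: Hiro 8, Dev 2, Kira 8. Dev eliminated.
Round 3: Hiro 8, Kira 10. Kira has a majority (≥10).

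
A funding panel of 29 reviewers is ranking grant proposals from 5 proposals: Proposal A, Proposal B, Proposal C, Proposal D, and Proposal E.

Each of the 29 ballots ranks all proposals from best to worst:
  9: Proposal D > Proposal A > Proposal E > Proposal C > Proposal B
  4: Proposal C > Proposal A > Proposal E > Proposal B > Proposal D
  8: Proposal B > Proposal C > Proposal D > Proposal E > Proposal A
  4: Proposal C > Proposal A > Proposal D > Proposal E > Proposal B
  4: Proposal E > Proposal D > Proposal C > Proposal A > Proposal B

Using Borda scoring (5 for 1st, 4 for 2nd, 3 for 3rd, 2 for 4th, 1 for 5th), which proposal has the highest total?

Proposal A: 9×4 + 4×4 + 8×1 + 4×4 + 4×2 = 84
Proposal B: 9×1 + 4×2 + 8×5 + 4×1 + 4×1 = 65
Proposal C: 9×2 + 4×5 + 8×4 + 4×5 + 4×3 = 102
Proposal D: 9×5 + 4×1 + 8×3 + 4×3 + 4×4 = 101
Proposal E: 9×3 + 4×3 + 8×2 + 4×2 + 4×5 = 83

Proposal C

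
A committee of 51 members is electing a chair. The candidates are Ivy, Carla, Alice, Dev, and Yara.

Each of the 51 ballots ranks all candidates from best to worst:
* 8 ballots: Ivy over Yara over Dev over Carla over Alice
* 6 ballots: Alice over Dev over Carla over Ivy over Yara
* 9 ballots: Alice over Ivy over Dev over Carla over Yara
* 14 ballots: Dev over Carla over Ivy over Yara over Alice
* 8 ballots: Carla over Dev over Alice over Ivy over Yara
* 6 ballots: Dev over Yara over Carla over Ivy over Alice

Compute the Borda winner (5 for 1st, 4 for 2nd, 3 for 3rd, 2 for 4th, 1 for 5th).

Ivy: 8×5 + 6×2 + 9×4 + 14×3 + 8×2 + 6×2 = 158
Carla: 8×2 + 6×3 + 9×2 + 14×4 + 8×5 + 6×3 = 166
Alice: 8×1 + 6×5 + 9×5 + 14×1 + 8×3 + 6×1 = 127
Dev: 8×3 + 6×4 + 9×3 + 14×5 + 8×4 + 6×5 = 207
Yara: 8×4 + 6×1 + 9×1 + 14×2 + 8×1 + 6×4 = 107

Dev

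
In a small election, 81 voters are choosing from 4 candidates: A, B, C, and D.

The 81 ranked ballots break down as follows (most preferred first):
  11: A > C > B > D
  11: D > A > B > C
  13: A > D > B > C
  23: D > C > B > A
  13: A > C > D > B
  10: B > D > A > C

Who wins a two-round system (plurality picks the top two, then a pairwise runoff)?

Round 1 first-place votes: A 37, B 10, C 0, D 34. A and D advance.
Runoff: A is ranked above D on 37 ballots, D above A on 44.

D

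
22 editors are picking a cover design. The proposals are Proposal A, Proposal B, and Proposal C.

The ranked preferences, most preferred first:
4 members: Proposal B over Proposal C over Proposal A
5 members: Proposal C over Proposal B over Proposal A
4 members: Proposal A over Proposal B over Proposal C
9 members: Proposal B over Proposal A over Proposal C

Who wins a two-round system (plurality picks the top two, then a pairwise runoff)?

Round 1 first-place votes: Proposal A 4, Proposal B 13, Proposal C 5. Proposal B and Proposal C advance.
Runoff: Proposal B is ranked above Proposal C on 17 ballots, Proposal C above Proposal B on 5.

Proposal B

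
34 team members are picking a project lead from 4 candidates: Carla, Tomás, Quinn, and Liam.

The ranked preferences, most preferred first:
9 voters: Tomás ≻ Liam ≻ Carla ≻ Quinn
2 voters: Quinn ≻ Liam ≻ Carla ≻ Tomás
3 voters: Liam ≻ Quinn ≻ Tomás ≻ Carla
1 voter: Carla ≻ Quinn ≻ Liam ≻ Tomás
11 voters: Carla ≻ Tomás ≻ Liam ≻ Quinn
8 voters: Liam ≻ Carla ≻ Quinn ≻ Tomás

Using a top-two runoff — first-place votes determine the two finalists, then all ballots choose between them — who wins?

Round 1 first-place votes: Carla 12, Tomás 9, Quinn 2, Liam 11. Carla and Liam advance.
Runoff: Carla is ranked above Liam on 12 ballots, Liam above Carla on 22.

Liam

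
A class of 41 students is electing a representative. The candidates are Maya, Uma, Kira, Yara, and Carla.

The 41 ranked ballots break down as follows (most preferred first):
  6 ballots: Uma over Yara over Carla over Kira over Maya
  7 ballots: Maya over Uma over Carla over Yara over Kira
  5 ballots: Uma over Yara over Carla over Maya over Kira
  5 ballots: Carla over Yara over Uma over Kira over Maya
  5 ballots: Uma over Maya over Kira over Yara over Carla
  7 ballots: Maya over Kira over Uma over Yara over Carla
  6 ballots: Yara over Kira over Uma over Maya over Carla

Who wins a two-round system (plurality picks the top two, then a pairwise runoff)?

Uma

Round 1 first-place votes: Maya 14, Uma 16, Kira 0, Yara 6, Carla 5. Uma and Maya advance.
Runoff: Uma is ranked above Maya on 27 ballots, Maya above Uma on 14.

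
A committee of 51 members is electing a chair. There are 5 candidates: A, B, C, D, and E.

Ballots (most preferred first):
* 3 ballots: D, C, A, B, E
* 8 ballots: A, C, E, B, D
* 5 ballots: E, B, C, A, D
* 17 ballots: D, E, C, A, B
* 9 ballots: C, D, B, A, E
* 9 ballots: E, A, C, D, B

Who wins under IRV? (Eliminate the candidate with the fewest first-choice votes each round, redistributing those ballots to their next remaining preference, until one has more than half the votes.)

Round 1: A 8, B 0, C 9, D 20, E 14. B eliminated.
Round 2: A 8, C 9, D 20, E 14. A eliminated.
Round 3: C 17, D 20, E 14. E eliminated.
Round 4: C 31, D 20. C has a majority (≥26).

C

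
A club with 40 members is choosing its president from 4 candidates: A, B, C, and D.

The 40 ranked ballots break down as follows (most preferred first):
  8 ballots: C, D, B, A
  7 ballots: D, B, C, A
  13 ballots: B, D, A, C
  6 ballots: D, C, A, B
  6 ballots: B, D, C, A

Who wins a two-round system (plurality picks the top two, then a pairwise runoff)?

D

Round 1 first-place votes: A 0, B 19, C 8, D 13. B and D advance.
Runoff: B is ranked above D on 19 ballots, D above B on 21.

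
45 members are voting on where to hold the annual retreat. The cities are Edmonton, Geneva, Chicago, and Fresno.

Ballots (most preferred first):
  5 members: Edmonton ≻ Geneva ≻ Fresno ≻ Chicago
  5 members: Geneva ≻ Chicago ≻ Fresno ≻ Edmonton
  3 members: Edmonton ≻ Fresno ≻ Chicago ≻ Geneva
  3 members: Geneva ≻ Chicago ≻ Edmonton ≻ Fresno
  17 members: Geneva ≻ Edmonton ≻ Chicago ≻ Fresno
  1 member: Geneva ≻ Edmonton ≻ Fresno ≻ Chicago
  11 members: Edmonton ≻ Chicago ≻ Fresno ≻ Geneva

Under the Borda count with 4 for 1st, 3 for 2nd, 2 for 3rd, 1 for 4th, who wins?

Edmonton: 5×4 + 5×1 + 3×4 + 3×2 + 17×3 + 1×3 + 11×4 = 141
Geneva: 5×3 + 5×4 + 3×1 + 3×4 + 17×4 + 1×4 + 11×1 = 133
Chicago: 5×1 + 5×3 + 3×2 + 3×3 + 17×2 + 1×1 + 11×3 = 103
Fresno: 5×2 + 5×2 + 3×3 + 3×1 + 17×1 + 1×2 + 11×2 = 73

Edmonton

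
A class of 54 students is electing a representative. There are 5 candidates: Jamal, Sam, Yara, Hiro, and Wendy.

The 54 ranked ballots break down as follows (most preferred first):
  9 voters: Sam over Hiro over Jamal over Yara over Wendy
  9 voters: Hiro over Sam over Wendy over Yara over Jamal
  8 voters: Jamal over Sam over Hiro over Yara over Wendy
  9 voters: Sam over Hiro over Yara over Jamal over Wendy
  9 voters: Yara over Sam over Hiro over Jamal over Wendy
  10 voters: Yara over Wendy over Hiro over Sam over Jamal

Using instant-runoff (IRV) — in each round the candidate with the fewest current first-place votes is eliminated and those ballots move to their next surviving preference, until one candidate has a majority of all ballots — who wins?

Round 1: Jamal 8, Sam 18, Yara 19, Hiro 9, Wendy 0. Wendy eliminated.
Round 2: Jamal 8, Sam 18, Yara 19, Hiro 9. Jamal eliminated.
Round 3: Sam 26, Yara 19, Hiro 9. Hiro eliminated.
Round 4: Sam 35, Yara 19. Sam has a majority (≥28).

Sam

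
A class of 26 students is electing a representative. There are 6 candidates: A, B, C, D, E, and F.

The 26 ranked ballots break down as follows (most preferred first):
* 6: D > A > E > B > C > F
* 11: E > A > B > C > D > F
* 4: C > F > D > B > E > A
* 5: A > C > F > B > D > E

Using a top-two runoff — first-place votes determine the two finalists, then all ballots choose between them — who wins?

D

Round 1 first-place votes: A 5, B 0, C 4, D 6, E 11, F 0. E and D advance.
Runoff: E is ranked above D on 11 ballots, D above E on 15.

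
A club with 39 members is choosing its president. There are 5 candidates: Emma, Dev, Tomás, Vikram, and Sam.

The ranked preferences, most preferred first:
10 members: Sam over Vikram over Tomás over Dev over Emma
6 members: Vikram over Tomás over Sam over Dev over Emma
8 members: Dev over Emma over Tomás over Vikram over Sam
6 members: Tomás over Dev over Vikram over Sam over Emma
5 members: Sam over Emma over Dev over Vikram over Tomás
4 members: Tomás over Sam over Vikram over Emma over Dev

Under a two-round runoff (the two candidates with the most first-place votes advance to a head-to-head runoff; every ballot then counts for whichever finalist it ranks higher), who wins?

Round 1 first-place votes: Emma 0, Dev 8, Tomás 10, Vikram 6, Sam 15. Sam and Tomás advance.
Runoff: Sam is ranked above Tomás on 15 ballots, Tomás above Sam on 24.

Tomás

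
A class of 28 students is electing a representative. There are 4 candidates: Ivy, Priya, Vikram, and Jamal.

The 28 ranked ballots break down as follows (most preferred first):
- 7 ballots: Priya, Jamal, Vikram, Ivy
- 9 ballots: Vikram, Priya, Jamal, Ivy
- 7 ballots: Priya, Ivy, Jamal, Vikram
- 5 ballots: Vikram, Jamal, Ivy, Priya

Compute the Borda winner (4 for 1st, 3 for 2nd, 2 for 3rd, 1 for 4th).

Ivy: 7×1 + 9×1 + 7×3 + 5×2 = 47
Priya: 7×4 + 9×3 + 7×4 + 5×1 = 88
Vikram: 7×2 + 9×4 + 7×1 + 5×4 = 77
Jamal: 7×3 + 9×2 + 7×2 + 5×3 = 68

Priya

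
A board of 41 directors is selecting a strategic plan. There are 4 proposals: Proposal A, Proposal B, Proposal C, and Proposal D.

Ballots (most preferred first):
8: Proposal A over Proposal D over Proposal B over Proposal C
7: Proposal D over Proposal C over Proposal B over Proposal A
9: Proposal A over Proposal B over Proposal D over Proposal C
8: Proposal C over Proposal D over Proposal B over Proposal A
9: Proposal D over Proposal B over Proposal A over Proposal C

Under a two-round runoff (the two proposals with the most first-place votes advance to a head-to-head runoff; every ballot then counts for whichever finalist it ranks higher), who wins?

Round 1 first-place votes: Proposal A 17, Proposal B 0, Proposal C 8, Proposal D 16. Proposal A and Proposal D advance.
Runoff: Proposal A is ranked above Proposal D on 17 ballots, Proposal D above Proposal A on 24.

Proposal D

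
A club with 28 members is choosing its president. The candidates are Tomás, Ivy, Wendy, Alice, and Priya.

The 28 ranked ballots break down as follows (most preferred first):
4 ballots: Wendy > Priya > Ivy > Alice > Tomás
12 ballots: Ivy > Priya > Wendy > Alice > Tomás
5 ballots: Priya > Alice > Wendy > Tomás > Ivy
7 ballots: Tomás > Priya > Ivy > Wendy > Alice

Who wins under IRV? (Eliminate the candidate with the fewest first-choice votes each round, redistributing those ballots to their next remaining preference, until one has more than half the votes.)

Priya

Round 1: Tomás 7, Ivy 12, Wendy 4, Alice 0, Priya 5. Alice eliminated.
Round 2: Tomás 7, Ivy 12, Wendy 4, Priya 5. Wendy eliminated.
Round 3: Tomás 7, Ivy 12, Priya 9. Tomás eliminated.
Round 4: Ivy 12, Priya 16. Priya has a majority (≥15).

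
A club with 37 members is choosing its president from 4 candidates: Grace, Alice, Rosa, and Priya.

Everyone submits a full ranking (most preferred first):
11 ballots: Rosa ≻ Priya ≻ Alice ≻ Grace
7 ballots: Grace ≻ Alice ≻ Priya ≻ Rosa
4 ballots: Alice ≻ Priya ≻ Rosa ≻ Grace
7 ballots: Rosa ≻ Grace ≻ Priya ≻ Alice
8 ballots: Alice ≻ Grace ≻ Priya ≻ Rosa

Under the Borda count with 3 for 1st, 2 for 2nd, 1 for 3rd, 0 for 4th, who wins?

Alice

Grace: 11×0 + 7×3 + 4×0 + 7×2 + 8×2 = 51
Alice: 11×1 + 7×2 + 4×3 + 7×0 + 8×3 = 61
Rosa: 11×3 + 7×0 + 4×1 + 7×3 + 8×0 = 58
Priya: 11×2 + 7×1 + 4×2 + 7×1 + 8×1 = 52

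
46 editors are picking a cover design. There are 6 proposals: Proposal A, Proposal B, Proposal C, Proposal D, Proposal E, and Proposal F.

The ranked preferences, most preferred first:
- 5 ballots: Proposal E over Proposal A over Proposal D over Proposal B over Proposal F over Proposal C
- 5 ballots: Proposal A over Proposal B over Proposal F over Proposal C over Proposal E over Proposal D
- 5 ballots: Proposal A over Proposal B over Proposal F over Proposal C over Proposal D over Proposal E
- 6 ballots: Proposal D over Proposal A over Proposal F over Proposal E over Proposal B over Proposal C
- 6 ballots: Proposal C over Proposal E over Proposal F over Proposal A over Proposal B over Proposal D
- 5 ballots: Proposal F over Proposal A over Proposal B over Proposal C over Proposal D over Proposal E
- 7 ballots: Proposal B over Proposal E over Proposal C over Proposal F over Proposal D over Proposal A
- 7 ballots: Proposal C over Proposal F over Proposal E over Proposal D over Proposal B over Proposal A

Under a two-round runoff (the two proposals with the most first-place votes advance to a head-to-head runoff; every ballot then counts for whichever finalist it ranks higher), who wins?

Round 1 first-place votes: Proposal A 10, Proposal B 7, Proposal C 13, Proposal D 6, Proposal E 5, Proposal F 5. Proposal C and Proposal A advance.
Runoff: Proposal C is ranked above Proposal A on 20 ballots, Proposal A above Proposal C on 26.

Proposal A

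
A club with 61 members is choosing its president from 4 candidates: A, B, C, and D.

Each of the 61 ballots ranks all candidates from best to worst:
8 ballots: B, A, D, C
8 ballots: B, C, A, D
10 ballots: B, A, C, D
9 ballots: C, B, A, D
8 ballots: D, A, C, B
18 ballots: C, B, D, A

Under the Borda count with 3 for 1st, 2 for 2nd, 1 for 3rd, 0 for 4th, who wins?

B

A: 8×2 + 8×1 + 10×2 + 9×1 + 8×2 + 18×0 = 69
B: 8×3 + 8×3 + 10×3 + 9×2 + 8×0 + 18×2 = 132
C: 8×0 + 8×2 + 10×1 + 9×3 + 8×1 + 18×3 = 115
D: 8×1 + 8×0 + 10×0 + 9×0 + 8×3 + 18×1 = 50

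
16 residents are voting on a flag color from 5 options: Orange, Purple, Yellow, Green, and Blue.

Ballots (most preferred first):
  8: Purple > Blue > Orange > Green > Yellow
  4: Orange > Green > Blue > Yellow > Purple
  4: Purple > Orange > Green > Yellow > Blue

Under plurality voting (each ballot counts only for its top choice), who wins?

First-place votes: Orange 4, Purple 12, Yellow 0, Green 0, Blue 0.

Purple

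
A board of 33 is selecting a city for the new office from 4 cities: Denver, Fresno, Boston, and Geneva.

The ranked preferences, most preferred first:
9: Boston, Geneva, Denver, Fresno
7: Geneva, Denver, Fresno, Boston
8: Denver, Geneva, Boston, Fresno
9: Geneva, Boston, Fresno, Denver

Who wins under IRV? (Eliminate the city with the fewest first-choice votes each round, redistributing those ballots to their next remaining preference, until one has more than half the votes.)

Geneva

Round 1: Denver 8, Fresno 0, Boston 9, Geneva 16. Fresno eliminated.
Round 2: Denver 8, Boston 9, Geneva 16. Denver eliminated.
Round 3: Boston 9, Geneva 24. Geneva has a majority (≥17).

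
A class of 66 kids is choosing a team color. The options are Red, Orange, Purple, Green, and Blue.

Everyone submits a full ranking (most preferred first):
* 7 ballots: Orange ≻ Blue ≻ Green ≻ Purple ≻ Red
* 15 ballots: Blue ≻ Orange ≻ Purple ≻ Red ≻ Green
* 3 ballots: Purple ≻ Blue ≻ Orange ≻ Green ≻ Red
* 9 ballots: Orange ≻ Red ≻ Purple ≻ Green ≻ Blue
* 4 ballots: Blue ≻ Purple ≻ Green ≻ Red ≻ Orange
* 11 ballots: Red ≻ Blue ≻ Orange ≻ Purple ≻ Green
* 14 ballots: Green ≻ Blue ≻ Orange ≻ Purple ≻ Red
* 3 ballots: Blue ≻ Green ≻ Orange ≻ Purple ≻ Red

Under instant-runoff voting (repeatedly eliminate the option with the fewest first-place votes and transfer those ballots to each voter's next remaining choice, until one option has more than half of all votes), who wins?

Round 1: Red 11, Orange 16, Purple 3, Green 14, Blue 22. Purple eliminated.
Round 2: Red 11, Orange 16, Green 14, Blue 25. Red eliminated.
Round 3: Orange 16, Green 14, Blue 36. Blue has a majority (≥34).

Blue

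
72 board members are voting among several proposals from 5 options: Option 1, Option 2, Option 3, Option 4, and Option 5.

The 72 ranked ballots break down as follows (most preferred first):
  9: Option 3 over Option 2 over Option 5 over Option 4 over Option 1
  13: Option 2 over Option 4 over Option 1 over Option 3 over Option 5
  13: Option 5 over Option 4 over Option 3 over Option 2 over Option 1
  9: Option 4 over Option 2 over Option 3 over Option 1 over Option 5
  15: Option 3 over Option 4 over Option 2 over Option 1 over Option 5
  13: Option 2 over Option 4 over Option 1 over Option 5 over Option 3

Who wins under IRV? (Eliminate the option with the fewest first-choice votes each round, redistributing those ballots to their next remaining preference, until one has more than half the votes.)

Round 1: Option 1 0, Option 2 26, Option 3 24, Option 4 9, Option 5 13. Option 1 eliminated.
Round 2: Option 2 26, Option 3 24, Option 4 9, Option 5 13. Option 4 eliminated.
Round 3: Option 2 35, Option 3 24, Option 5 13. Option 5 eliminated.
Round 4: Option 2 35, Option 3 37. Option 3 has a majority (≥37).

Option 3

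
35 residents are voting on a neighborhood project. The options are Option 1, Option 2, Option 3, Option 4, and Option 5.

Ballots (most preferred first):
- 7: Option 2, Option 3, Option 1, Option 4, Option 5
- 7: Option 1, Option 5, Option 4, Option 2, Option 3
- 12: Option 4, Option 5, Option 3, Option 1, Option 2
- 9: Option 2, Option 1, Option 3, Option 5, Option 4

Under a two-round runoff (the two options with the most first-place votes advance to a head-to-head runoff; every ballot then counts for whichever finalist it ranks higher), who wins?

Round 1 first-place votes: Option 1 7, Option 2 16, Option 3 0, Option 4 12, Option 5 0. Option 2 and Option 4 advance.
Runoff: Option 2 is ranked above Option 4 on 16 ballots, Option 4 above Option 2 on 19.

Option 4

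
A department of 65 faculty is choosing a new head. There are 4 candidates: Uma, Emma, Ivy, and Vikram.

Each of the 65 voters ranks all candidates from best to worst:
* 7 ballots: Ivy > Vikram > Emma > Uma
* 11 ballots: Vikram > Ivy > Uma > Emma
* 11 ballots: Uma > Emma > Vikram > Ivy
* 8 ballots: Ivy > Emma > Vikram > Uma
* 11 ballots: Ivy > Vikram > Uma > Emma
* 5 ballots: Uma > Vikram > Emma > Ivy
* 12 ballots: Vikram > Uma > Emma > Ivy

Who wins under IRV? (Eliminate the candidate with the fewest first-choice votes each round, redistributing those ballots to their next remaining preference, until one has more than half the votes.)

Round 1: Uma 16, Emma 0, Ivy 26, Vikram 23. Emma eliminated.
Round 2: Uma 16, Ivy 26, Vikram 23. Uma eliminated.
Round 3: Ivy 26, Vikram 39. Vikram has a majority (≥33).

Vikram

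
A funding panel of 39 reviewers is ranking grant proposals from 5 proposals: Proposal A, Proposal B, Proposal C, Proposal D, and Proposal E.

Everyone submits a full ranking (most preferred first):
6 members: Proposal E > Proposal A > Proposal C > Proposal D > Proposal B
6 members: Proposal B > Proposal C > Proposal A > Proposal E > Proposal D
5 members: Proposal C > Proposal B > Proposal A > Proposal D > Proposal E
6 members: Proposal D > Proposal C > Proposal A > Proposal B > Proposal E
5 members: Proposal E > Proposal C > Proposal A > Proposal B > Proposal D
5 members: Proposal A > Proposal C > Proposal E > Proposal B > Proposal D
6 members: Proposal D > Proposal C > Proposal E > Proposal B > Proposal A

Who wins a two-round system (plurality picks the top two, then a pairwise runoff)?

Proposal E

Round 1 first-place votes: Proposal A 5, Proposal B 6, Proposal C 5, Proposal D 12, Proposal E 11. Proposal D and Proposal E advance.
Runoff: Proposal D is ranked above Proposal E on 17 ballots, Proposal E above Proposal D on 22.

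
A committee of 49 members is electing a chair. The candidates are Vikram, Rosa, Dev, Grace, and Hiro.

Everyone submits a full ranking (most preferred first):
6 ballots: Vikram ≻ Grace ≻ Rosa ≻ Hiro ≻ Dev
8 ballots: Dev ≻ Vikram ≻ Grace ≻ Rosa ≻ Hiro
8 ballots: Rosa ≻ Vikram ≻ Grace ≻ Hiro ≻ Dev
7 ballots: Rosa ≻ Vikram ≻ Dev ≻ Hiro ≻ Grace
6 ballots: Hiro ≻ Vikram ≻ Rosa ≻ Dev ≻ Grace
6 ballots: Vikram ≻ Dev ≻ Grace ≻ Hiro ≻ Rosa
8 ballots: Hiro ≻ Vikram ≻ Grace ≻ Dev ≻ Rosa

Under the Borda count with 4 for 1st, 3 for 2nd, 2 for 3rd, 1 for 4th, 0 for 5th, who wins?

Vikram

Vikram: 6×4 + 8×3 + 8×3 + 7×3 + 6×3 + 6×4 + 8×3 = 159
Rosa: 6×2 + 8×1 + 8×4 + 7×4 + 6×2 + 6×0 + 8×0 = 92
Dev: 6×0 + 8×4 + 8×0 + 7×2 + 6×1 + 6×3 + 8×1 = 78
Grace: 6×3 + 8×2 + 8×2 + 7×0 + 6×0 + 6×2 + 8×2 = 78
Hiro: 6×1 + 8×0 + 8×1 + 7×1 + 6×4 + 6×1 + 8×4 = 83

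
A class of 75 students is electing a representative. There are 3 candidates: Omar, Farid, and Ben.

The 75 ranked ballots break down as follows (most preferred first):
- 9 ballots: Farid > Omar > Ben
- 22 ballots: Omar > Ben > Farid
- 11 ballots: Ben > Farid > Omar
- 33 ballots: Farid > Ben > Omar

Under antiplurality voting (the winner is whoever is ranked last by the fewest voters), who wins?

Last-place votes: Omar 44, Farid 22, Ben 9.

Ben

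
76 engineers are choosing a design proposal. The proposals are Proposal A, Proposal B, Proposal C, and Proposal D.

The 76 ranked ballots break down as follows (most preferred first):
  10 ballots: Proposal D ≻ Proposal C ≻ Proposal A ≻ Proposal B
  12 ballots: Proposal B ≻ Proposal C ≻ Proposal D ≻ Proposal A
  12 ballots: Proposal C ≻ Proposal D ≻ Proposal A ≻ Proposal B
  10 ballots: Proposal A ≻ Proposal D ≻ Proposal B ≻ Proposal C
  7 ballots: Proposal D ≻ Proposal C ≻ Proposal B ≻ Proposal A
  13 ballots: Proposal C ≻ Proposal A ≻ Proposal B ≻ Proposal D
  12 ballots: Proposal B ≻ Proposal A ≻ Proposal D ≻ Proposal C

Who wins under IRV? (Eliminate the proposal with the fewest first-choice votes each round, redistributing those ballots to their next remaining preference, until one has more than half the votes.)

Round 1: Proposal A 10, Proposal B 24, Proposal C 25, Proposal D 17. Proposal A eliminated.
Round 2: Proposal B 24, Proposal C 25, Proposal D 27. Proposal B eliminated.
Round 3: Proposal C 37, Proposal D 39. Proposal D has a majority (≥39).

Proposal D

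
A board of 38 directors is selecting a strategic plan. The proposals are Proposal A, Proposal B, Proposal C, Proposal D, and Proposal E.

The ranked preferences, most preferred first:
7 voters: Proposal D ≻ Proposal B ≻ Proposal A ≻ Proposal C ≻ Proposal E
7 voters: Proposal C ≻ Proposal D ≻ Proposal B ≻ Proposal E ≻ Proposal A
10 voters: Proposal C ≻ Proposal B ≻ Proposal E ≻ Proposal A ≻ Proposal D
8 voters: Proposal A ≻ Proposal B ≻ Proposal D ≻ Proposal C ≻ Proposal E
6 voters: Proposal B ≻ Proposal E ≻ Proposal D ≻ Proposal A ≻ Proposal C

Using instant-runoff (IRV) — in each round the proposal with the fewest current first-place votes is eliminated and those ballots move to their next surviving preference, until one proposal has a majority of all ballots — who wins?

Proposal D

Round 1: Proposal A 8, Proposal B 6, Proposal C 17, Proposal D 7, Proposal E 0. Proposal E eliminated.
Round 2: Proposal A 8, Proposal B 6, Proposal C 17, Proposal D 7. Proposal B eliminated.
Round 3: Proposal A 8, Proposal C 17, Proposal D 13. Proposal A eliminated.
Round 4: Proposal C 17, Proposal D 21. Proposal D has a majority (≥20).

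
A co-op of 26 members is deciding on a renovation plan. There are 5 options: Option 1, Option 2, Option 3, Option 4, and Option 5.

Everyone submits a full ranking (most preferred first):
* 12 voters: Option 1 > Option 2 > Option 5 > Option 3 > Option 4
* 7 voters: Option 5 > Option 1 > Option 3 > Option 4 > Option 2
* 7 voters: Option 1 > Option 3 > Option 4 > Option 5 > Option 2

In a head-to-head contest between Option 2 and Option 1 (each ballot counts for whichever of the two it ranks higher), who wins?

Option 1

Option 2 is ranked above Option 1 on 0 ballots; Option 1 above Option 2 on 26.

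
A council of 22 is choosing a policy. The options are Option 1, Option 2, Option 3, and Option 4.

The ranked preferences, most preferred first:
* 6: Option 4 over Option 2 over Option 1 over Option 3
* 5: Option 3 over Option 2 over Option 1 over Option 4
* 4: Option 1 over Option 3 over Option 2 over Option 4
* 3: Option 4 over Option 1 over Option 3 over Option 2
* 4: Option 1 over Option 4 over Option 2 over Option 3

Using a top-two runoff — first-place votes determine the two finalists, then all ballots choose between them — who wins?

Round 1 first-place votes: Option 1 8, Option 2 0, Option 3 5, Option 4 9. Option 4 and Option 1 advance.
Runoff: Option 4 is ranked above Option 1 on 9 ballots, Option 1 above Option 4 on 13.

Option 1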